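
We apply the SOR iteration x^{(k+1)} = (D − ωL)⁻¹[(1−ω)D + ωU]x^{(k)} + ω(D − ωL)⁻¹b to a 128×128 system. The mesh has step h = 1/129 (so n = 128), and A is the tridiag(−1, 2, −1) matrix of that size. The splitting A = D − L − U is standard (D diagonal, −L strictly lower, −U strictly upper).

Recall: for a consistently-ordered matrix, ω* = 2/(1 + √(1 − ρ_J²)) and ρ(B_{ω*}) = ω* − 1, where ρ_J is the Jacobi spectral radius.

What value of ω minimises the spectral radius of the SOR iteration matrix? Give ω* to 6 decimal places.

ρ_J = max_k |cos(kπ/129)| = cos(π/129) = 0.999703
√(1−ρ_J²) = |sin(π/129)| = 0.0243510
Then 2/(1+√(1−ρ_J²)) = 2/(1+0.0243510); ω* = 2/1.0243510 = 1.952456.
ρ_SOR = ω* − 1 = 1.952456 − 1 = 0.952456.

ω* = 1.952456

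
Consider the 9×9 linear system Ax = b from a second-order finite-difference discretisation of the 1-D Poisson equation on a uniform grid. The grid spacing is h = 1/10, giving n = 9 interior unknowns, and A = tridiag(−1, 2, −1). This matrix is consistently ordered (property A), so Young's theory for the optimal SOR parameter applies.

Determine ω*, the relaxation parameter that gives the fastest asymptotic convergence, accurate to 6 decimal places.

ρ_J = max_k |cos(kπ/10)| = cos(π/10) = 0.951057
√(1−ρ_J²) simplifies to sin(π/10) = 0.3090170.
Young: ω* = 2/(1+√(1−ρ_J²)) = 2/(1+0.3090170) = 2/1.3090170 = 1.527864.
Hence ρ(B_{ω*}) = 1.527864 − 1 = 0.527864.

ω* = 1.527864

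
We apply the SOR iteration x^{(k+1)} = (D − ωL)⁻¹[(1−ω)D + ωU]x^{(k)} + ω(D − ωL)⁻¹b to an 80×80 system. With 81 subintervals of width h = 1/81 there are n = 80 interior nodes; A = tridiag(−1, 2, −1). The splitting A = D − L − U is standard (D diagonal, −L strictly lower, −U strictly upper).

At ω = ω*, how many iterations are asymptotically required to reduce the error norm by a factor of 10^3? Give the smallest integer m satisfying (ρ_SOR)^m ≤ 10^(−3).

n=80: λ(B_J) = 1 − λ(A)/2 = cos(kπ/81); k=1 gives ρ_J = 0.9992480.
1 − cos²(π/81) = sin²(π/81) ⇒ √(1−ρ_J²) = sin(π/81) = 0.0387754.
Young: ω* = 2/(1+√(1−ρ_J²)) = 2/(1+0.0387754) = 2/1.0387754 = 1.9253440.
Hence ρ(B_{ω*}) = 1.9253440 − 1 = 0.9253440.
(0.9253440)^m ≤ 10^{−3}  ⇒  m·ln(0.9253440) ≤ −3·ln10  ⇒  m ≥ 89.029  ⇒  m = 90

m = 90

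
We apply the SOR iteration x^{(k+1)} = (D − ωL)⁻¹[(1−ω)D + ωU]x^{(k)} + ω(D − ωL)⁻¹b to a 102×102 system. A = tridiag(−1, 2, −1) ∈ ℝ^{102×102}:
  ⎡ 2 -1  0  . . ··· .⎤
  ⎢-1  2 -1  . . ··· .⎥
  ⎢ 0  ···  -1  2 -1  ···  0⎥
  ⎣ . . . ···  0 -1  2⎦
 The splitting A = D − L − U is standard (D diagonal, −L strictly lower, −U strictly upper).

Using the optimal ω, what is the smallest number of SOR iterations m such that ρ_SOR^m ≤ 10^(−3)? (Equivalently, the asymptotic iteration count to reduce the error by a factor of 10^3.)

m = 114

n=102: λ(B_J) = 1 − λ(A)/2 = cos(kπ/103); k=1 gives ρ_J = 0.9995349.
root = sin(π/103) = 0.0304962  (since 1−cos² = sin²).
So ω* = 2/1.0304962 = 1.9408126 (Young).
ρ_SOR = ω* − 1 ≈ 0.9408126.
(0.9408126)^m ≤ 10^{−3}  ⇒  m·ln(0.9408126) ≤ −3·ln10  ⇒  m ≥ 113.221  ⇒  m = 114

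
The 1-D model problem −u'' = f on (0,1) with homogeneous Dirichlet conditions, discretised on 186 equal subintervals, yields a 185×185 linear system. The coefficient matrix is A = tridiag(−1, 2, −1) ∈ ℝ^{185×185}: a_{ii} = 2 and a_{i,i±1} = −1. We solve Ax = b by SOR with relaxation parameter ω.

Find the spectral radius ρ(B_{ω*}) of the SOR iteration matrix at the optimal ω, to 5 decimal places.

ρ_SOR = 0.96678

With n=185, ρ(Jacobi) = cos(π/186) = 0.99986.
√(1 − cos²(π/186)) = sin(π/186) ≈ 0.016889.
Young: ω* = 2/(1+√(1−ρ_J²)) = 2/(1+0.016889) = 2/1.016889 = 1.96678.
ρ_SOR = ω* − 1 = 1.96678 − 1 = 0.96678.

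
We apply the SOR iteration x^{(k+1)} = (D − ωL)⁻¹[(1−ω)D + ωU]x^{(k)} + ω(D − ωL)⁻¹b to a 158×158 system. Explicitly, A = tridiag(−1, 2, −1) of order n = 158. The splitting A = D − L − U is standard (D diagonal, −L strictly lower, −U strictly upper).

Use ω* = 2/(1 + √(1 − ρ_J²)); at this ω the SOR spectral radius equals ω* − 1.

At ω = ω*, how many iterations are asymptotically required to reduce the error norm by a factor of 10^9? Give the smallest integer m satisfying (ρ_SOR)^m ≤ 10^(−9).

m = 525

B_J for the 158×158 system has eigenvalues cos(kπ/159); ρ_J = cos(π/159) = 0.9998048.
root = sin(π/159) = 0.0197572  (since 1−cos² = sin²).
Then 2/(1+√(1−ρ_J²)) = 2/(1+0.0197572); ω* = 2/1.0197572 = 1.9612512.
Hence ρ(B_{ω*}) = 1.9612512 − 1 = 0.9612512.
m ≥ 9·ln10 / (−ln 0.9612512) = 524.382; smallest integer m = 525.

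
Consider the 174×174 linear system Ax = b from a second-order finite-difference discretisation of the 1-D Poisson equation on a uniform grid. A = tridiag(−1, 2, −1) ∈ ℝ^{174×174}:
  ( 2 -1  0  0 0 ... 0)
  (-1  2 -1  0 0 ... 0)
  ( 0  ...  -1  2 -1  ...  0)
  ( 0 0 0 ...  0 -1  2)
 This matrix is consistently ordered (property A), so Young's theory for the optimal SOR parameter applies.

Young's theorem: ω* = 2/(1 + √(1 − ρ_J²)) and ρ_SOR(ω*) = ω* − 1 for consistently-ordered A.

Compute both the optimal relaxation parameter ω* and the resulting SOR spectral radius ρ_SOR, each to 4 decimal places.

ω* = 1.9647, ρ_SOR = 0.9647

n=174: λ(B_J) = 1 − λ(A)/2 = cos(kπ/175); k=1 gives ρ_J = 0.9998.
root = sin(π/175) = 0.01795  (since 1−cos² = sin²).
Then 2/(1+√(1−ρ_J²)) = 2/(1+0.01795); ω* = 2/1.01795 = 1.9647.
and ρ(B_{ω*}) = 1.9647 − 1 = 0.9647.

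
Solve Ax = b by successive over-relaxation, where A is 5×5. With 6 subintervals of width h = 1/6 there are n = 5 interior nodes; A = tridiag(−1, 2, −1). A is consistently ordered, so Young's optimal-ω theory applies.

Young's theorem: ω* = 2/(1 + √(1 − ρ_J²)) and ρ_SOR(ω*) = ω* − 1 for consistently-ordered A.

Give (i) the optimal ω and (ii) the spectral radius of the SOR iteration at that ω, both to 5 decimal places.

[ρ_J] n=5: ρ(B_J) = cos(π/(n+1)) = cos(π/6) = 0.86603.
1 − cos²(π/6) = sin²(π/6) ⇒ √(1−ρ_J²) = sin(π/6) = 0.500000.
[ω*] 2 ÷ (1 + 0.500000) = 2 ÷ 1.500000 = 1.33333.
At ω = 1.33333 every |λ(B_ω)| = ω−1, so ρ_SOR = 0.33333.

ω* = 1.33333, ρ_SOR = 0.33333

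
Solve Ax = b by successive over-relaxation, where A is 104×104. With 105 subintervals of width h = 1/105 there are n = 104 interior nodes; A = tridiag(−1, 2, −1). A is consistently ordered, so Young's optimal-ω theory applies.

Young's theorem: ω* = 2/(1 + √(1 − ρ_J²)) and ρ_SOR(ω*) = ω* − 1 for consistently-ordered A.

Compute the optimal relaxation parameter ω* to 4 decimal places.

n=104: λ(B_J) = 1 − λ(A)/2 = cos(kπ/105); k=1 gives ρ_J = 0.9996.
√(1−ρ_J²) simplifies to sin(π/105) = 0.02992.
ω* = 2/(1 + 0.02992) = 2/1.02992 = 1.9419.
ρ(B_{ω*}) = ω*−1 = 0.9419

ω* = 1.9419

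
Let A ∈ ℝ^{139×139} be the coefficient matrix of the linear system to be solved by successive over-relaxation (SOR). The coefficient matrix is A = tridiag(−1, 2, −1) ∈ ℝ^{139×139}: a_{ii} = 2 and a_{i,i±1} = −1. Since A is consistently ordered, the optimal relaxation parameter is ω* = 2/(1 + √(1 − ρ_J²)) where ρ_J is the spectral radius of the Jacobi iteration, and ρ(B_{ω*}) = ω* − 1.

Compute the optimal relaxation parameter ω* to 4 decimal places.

ω* = 1.9561

With n=139, ρ(Jacobi) = cos(π/140) = 0.9997.
root = sin(π/140) = 0.02244  (since 1−cos² = sin²).
ω* = 2 / (1 + 0.02244) = 2 / 1.02244 ≈ 1.9561.
At ω = 1.9561 every |λ(B_ω)| = ω−1, so ρ_SOR = 0.9561.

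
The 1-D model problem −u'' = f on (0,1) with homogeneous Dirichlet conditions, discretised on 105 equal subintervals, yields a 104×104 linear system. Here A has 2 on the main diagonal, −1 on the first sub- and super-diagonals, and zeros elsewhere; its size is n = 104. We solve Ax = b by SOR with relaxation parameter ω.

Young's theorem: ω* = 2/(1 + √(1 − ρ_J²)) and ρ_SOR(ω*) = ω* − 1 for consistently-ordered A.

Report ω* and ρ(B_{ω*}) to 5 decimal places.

ω* = 1.94191, ρ_SOR = 0.94191

With n=104, ρ(Jacobi) = cos(π/105) = 0.99955.
√(1−ρ_J²) = |sin(π/105)| = 0.029915
Young: ω* = 2/(1+√(1−ρ_J²)) = 2/(1+0.029915) = 2/1.029915 = 1.94191.
Hence ρ(B_{ω*}) = 1.94191 − 1 = 0.94191.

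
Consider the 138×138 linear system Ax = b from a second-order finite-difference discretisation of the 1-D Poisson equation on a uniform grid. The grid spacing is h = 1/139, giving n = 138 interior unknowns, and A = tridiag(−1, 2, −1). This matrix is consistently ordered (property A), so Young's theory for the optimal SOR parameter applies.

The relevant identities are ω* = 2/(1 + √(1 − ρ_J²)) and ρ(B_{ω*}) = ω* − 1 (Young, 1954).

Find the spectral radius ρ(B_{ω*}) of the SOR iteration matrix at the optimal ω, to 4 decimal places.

ρ_SOR = 0.9558

n=138: λ(B_J) = 1 − λ(A)/2 = cos(kπ/139); k=1 gives ρ_J = 0.9997.
1 − cos²(π/139) = sin²(π/139) ⇒ √(1−ρ_J²) = sin(π/139) = 0.02260.
[ω*] 2 ÷ (1 + 0.02260) = 2 ÷ 1.02260 = 1.9558.
ρ_SOR = ω* − 1 ≈ 0.9558.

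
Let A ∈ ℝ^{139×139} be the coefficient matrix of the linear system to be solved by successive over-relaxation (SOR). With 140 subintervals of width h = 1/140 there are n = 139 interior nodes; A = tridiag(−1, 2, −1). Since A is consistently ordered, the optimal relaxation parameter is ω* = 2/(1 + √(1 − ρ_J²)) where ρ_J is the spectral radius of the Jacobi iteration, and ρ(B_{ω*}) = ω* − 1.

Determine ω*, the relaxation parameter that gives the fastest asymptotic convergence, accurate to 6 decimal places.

ω* = 1.956109

With n=139, ρ(Jacobi) = cos(π/140) = 0.999748.
root = sin(π/140) = 0.0224381  (since 1−cos² = sin²).
ω* = 2/(1+0.0224381) = 1.956109
Hence ρ(B_{ω*}) = 1.956109 − 1 = 0.956109.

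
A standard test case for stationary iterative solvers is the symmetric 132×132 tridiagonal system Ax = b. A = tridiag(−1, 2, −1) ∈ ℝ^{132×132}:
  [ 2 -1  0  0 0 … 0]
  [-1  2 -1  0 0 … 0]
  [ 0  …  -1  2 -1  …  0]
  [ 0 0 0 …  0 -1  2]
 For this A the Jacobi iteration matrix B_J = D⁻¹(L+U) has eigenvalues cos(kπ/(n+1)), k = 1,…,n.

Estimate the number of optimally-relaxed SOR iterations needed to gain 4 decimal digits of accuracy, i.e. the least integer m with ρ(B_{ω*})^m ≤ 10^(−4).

ρ_J = max_k |cos(kπ/133)| = cos(π/133) = 0.9997210
root = sin(π/133) = 0.0236188  (since 1−cos² = sin²).
So ω* = 2/1.0236188 = 1.9538524 (Young).
ρ_SOR = ω* − 1 ≈ 0.9538524.
Need (0.9538524)^m ≤ 10^(−4): m ≥ 4·ln10/|ln 0.9538524| = 9.21034/0.0472463 = 194.943 ⇒ m = 195.

m = 195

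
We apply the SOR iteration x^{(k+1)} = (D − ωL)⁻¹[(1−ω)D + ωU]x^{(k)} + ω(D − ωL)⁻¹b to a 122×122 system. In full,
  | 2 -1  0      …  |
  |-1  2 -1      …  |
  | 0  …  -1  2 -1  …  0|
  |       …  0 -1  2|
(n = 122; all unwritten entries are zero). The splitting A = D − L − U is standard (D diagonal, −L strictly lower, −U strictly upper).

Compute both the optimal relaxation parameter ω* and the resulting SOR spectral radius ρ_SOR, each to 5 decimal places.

ω* = 1.95019, ρ_SOR = 0.95019

B_J for the 122×122 system has eigenvalues cos(kπ/123); ρ_J = cos(π/123) = 0.99967.
√(1−ρ_J²) = |sin(π/123)| = 0.025539
ω* = 2 / (1 + 0.025539) = 2 / 1.025539 ≈ 1.95019.
ρ(B_{ω*}) = ω*−1 = 0.95019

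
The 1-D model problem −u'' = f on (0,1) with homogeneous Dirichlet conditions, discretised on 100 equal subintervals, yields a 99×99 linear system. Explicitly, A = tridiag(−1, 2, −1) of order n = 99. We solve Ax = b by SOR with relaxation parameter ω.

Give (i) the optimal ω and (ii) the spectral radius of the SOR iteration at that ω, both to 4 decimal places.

ω* = 1.9391, ρ_SOR = 0.9391

ρ_J = max_k |cos(kπ/100)| = cos(π/100) = 0.9995
1 − cos²(π/100) = sin²(π/100) ⇒ √(1−ρ_J²) = sin(π/100) = 0.03141.
Then 2/(1+√(1−ρ_J²)) = 2/(1+0.03141); ω* = 2/1.03141 = 1.9391.
and ρ(B_{ω*}) = 1.9391 − 1 = 0.9391.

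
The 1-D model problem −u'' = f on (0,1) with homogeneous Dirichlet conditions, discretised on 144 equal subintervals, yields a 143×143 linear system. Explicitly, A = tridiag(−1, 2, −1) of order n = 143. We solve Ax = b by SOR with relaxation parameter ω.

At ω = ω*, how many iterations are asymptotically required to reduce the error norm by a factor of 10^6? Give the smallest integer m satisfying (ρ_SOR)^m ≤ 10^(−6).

m = 317

ρ_J = max_k |cos(kπ/144)| = cos(π/144) = 0.9997620
√(1−ρ_J²) = |sin(π/144)| = 0.0218149
[ω*] 2 ÷ (1 + 0.0218149) = 2 ÷ 1.0218149 = 1.9573017.
ρ(B_{ω*}) = ω*−1 = 0.9573017
6·ln10 = 13.8155; −ln(0.9573017) = 0.0436367; m = ⌈13.8155/0.0436367⌉ = ⌈316.603⌉ = 317.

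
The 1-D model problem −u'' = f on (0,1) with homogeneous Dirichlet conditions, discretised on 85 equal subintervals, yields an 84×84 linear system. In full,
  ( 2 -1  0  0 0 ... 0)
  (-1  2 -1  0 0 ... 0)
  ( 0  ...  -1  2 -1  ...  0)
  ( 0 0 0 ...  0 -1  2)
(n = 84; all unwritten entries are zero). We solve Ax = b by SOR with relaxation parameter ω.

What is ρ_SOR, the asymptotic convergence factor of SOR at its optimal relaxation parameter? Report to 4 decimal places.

[ρ_J] n=84: ρ(B_J) = cos(π/(n+1)) = cos(π/85) = 0.9993.
√(1−ρ_J²) = |sin(π/85)| = 0.03695
Then 2/(1+√(1−ρ_J²)) = 2/(1+0.03695); ω* = 2/1.03695 = 1.9287.
ρ(B_{ω*}) = ω*−1 = 0.9287

ρ_SOR = 0.9287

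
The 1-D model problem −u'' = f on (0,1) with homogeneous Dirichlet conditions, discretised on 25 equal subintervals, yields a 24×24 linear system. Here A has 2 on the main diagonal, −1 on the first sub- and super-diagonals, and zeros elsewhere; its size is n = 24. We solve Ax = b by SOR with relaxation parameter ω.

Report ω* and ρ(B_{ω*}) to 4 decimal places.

B_J for the 24×24 system has eigenvalues cos(kπ/25); ρ_J = cos(π/25) = 0.9921.
√(1−ρ_J²) = |sin(π/25)| = 0.12533
ω* = 2/(1+0.12533) = 1.7773
and ρ(B_{ω*}) = 1.7773 − 1 = 0.7773.

ω* = 1.7773, ρ_SOR = 0.7773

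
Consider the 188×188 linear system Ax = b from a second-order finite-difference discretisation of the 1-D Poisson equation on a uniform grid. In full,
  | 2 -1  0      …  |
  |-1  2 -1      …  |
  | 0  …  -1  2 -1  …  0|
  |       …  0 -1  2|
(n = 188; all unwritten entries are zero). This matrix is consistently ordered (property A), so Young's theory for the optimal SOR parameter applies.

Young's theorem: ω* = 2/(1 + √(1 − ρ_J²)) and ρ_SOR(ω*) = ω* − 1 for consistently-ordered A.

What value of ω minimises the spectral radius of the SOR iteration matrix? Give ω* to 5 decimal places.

[ρ_J] n=188: ρ(B_J) = cos(π/(n+1)) = cos(π/189) = 0.99986.
√(1 − cos²(π/189)) = sin(π/189) ≈ 0.016621.
So ω* = 2/1.016621 = 1.96730 (Young).
ρ_SOR = ω* − 1 ≈ 0.96730.

ω* = 1.96730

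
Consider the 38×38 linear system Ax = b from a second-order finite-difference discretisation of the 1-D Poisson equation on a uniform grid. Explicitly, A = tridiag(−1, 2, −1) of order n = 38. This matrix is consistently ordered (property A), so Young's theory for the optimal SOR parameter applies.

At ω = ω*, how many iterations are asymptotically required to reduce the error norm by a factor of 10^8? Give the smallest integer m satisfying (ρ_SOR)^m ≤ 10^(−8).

m = 115

B_J for the 38×38 system has eigenvalues cos(kπ/39); ρ_J = cos(π/39) = 0.9967573.
1 − cos²(π/39) = sin²(π/39) ⇒ √(1−ρ_J²) = sin(π/39) = 0.0804666.
Young: ω* = 2/(1+√(1−ρ_J²)) = 2/(1+0.0804666) = 2/1.0804666 = 1.8510521.
At ω = 1.8510521 every |λ(B_ω)| = ω−1, so ρ_SOR = 0.8510521.
Need (0.8510521)^m ≤ 10^(−8): m ≥ 8·ln10/|ln 0.8510521| = 18.4207/0.161282 = 114.214 ⇒ m = 115.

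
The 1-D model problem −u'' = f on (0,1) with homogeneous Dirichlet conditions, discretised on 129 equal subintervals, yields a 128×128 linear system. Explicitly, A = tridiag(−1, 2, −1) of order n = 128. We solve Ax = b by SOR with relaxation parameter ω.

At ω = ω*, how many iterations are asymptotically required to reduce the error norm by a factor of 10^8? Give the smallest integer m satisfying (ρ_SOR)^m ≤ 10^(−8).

[ρ_J] n=128: ρ(B_J) = cos(π/(n+1)) = cos(π/129) = 0.9997035.
√(1 − cos²(π/129)) = sin(π/129) ≈ 0.0243510.
ω* = 2 / (1 + 0.0243510) = 2 / 1.0243510 ≈ 1.9524558.
and ρ(B_{ω*}) = 1.9524558 − 1 = 0.9524558.
(0.9524558)^m ≤ 10^{−8}  ⇒  m·ln(0.9524558) ≤ −8·ln10  ⇒  m ≥ 378.158  ⇒  m = 379

m = 379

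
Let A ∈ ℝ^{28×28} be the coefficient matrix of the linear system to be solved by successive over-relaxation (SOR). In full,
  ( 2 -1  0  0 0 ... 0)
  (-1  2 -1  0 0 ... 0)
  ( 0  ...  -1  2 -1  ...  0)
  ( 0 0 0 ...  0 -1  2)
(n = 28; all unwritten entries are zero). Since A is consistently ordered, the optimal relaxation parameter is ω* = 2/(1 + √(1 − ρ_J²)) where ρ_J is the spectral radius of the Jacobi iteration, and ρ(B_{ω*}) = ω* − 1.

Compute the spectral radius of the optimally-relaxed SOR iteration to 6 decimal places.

ρ_SOR = 0.804860

[ρ_J] n=28: ρ(B_J) = cos(π/(n+1)) = cos(π/29) = 0.994138.
1 − cos²(π/29) = sin²(π/29) ⇒ √(1−ρ_J²) = sin(π/29) = 0.1081190.
ω* = 2/(1 + 0.1081190) = 2/1.1081190 = 1.804860.
Hence ρ(B_{ω*}) = 1.804860 − 1 = 0.804860.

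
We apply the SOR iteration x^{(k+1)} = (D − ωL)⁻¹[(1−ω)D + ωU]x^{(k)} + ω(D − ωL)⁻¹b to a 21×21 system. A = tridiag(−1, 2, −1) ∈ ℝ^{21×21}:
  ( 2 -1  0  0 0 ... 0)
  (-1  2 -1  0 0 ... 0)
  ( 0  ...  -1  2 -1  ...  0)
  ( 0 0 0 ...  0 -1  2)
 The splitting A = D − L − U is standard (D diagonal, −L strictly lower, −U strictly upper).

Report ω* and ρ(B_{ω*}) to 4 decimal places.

ρ_J = max_k |cos(kπ/22)| = cos(π/22) = 0.9898
root = sin(π/22) = 0.14231  (since 1−cos² = sin²).
So ω* = 2/1.14231 = 1.7508 (Young).
At ω = 1.7508 every |λ(B_ω)| = ω−1, so ρ_SOR = 0.7508.

ω* = 1.7508, ρ_SOR = 0.7508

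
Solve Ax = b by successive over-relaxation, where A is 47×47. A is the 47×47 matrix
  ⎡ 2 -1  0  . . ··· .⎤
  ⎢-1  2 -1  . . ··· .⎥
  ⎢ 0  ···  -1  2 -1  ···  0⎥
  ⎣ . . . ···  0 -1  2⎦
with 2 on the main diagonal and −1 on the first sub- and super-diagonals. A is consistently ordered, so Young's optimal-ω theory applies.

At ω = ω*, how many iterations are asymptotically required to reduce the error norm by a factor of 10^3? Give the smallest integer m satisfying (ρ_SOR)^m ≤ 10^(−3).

m = 53

With n=47, ρ(Jacobi) = cos(π/48) = 0.9978589.
√(1−ρ_J²) = |sin(π/48)| = 0.0654031
ω* = 2/(1+0.0654031) = 1.8772237
Hence ρ(B_{ω*}) = 1.8772237 − 1 = 0.8772237.
3·ln10 = 6.90776; −ln(0.8772237) = 0.130993; m = ⌈6.90776/0.130993⌉ = ⌈52.734⌉ = 53.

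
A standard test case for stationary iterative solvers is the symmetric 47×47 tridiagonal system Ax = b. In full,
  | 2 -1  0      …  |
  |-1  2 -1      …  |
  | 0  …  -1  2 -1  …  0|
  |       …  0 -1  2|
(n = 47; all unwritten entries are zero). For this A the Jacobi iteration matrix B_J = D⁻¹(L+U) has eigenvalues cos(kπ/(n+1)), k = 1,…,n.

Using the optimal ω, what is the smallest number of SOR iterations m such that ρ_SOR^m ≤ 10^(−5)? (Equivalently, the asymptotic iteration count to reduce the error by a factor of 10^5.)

m = 88

ρ_J = max_k |cos(kπ/48)| = cos(π/48) = 0.9978589
root = sin(π/48) = 0.0654031  (since 1−cos² = sin²).
So ω* = 2/1.0654031 = 1.8772237 (Young).
ρ_SOR = ω* − 1 = 1.8772237 − 1 = 0.8772237.
For 5 digits: m = 5·ln10 / (−ln 0.8772237) = 11.5129/0.130993 = 87.889; round up → m = 88.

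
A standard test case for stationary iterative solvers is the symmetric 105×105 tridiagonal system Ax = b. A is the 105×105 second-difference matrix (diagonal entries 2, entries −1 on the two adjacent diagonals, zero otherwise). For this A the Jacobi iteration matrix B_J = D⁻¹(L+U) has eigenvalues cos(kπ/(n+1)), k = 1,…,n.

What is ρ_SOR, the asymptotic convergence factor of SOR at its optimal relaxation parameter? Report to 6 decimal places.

ρ_SOR = 0.942439

[ρ_J] n=105: ρ(B_J) = cos(π/(n+1)) = cos(π/106) = 0.999561.
root = sin(π/106) = 0.0296333  (since 1−cos² = sin²).
ω* = 2/(1+0.0296333) = 1.942439
ρ_SOR = ω* − 1 ≈ 0.942439.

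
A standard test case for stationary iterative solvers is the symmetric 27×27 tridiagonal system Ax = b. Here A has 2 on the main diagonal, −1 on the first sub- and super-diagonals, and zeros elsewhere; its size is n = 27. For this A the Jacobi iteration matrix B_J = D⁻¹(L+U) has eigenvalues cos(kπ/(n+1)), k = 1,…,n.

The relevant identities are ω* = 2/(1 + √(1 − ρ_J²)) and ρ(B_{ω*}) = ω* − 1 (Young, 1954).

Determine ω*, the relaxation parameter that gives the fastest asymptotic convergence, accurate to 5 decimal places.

ω* = 1.79862

n=27: λ(B_J) = 1 − λ(A)/2 = cos(kπ/28); k=1 gives ρ_J = 0.99371.
root = sin(π/28) = 0.111964  (since 1−cos² = sin²).
So ω* = 2/1.111964 = 1.79862 (Young).
At ω = 1.79862 every |λ(B_ω)| = ω−1, so ρ_SOR = 0.79862.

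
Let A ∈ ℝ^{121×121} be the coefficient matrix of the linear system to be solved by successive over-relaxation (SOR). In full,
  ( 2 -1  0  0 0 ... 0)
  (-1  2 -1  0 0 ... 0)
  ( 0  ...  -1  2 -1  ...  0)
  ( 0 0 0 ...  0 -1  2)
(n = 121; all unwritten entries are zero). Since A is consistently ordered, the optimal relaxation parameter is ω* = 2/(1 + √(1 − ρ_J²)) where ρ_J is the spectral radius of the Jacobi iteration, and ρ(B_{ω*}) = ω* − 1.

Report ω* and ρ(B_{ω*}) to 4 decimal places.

spectrum of D⁻¹(L+U) = {cos(kπ/122) : 1≤k≤121}; ρ_J = cos(π/122) = 0.9997.
√(1 − cos²(π/122)) = sin(π/122) ≈ 0.02575.
ω* = 2 / (1 + 0.02575) = 2 / 1.02575 ≈ 1.9498.
and ρ(B_{ω*}) = 1.9498 − 1 = 0.9498.

ω* = 1.9498, ρ_SOR = 0.9498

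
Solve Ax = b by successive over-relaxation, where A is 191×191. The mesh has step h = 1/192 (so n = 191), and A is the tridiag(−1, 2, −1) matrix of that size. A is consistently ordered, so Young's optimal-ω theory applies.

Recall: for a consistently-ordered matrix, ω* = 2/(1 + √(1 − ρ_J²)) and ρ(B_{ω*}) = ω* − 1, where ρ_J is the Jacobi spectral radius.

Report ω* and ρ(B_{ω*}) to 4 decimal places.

ω* = 1.9678, ρ_SOR = 0.9678

spectrum of D⁻¹(L+U) = {cos(kπ/192) : 1≤k≤191}; ρ_J = cos(π/192) = 0.9999.
√(1−ρ_J²) simplifies to sin(π/192) = 0.01636.
ω* = 2/(1+0.01636) = 1.9678
Hence ρ(B_{ω*}) = 1.9678 − 1 = 0.9678.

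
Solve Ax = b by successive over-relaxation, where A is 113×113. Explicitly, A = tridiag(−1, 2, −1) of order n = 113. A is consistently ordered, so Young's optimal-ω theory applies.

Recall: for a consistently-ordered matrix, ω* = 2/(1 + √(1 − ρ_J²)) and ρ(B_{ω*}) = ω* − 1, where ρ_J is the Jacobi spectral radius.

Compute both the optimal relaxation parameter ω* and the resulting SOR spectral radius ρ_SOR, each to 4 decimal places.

ω* = 1.9464, ρ_SOR = 0.9464

n=113: λ(B_J) = 1 − λ(A)/2 = cos(kπ/114); k=1 gives ρ_J = 0.9996.
root = sin(π/114) = 0.02755  (since 1−cos² = sin²).
So ω* = 2/1.02755 = 1.9464 (Young).
[ρ_SOR] ω* − 1 = 0.9464.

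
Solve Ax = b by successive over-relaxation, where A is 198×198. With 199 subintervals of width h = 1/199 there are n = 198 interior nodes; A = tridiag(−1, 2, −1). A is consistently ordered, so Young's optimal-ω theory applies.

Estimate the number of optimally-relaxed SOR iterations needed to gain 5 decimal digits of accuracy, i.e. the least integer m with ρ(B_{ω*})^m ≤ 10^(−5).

ρ_J = max_k |cos(kπ/199)| = cos(π/199) = 0.9998754
√(1−ρ_J²) = |sin(π/199)| = 0.0157862
[ω*] 2 ÷ (1 + 0.0157862) = 2 ÷ 1.0157862 = 1.9689183.
At ω = 1.9689183 every |λ(B_ω)| = ω−1, so ρ_SOR = 0.9689183.
(0.9689183)^m ≤ 10^{−5}  ⇒  m·ln(0.9689183) ≤ −5·ln10  ⇒  m ≥ 364.621  ⇒  m = 365

m = 365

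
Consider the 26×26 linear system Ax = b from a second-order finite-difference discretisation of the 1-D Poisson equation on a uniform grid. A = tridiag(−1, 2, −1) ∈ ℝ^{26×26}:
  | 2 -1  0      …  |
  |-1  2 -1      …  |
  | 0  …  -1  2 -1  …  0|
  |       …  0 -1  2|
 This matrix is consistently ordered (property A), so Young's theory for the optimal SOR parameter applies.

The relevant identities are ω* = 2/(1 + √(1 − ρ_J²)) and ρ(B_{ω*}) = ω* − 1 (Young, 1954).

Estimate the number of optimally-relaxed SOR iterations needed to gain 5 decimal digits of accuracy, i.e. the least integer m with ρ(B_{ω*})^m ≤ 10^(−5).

m = 50

[ρ_J] n=26: ρ(B_J) = cos(π/(n+1)) = cos(π/27) = 0.9932384.
1 − cos²(π/27) = sin²(π/27) ⇒ √(1−ρ_J²) = sin(π/27) = 0.1160929.
ω* = 2/(1 + 0.1160929) = 2/1.1160929 = 1.7919655.
At ω = 1.7919655 every |λ(B_ω)| = ω−1, so ρ_SOR = 0.7919655.
Need (0.7919655)^m ≤ 10^(−5): m ≥ 5·ln10/|ln 0.7919655| = 11.5129/0.233237 = 49.361 ⇒ m = 50.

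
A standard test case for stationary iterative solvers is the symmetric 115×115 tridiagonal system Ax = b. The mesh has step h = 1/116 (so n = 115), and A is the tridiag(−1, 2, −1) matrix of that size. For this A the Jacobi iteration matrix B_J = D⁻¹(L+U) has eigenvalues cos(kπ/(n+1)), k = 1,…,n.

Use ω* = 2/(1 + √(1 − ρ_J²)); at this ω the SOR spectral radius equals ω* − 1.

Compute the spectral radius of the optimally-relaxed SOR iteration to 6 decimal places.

ρ_SOR = 0.947269

n=115: λ(B_J) = 1 − λ(A)/2 = cos(kπ/116); k=1 gives ρ_J = 0.999633.
√(1 − cos²(π/116)) = sin(π/116) ≈ 0.0270794.
ω* = 2/(1 + 0.0270794) = 2/1.0270794 = 1.947269.
ρ(B_{ω*}) = ω*−1 = 0.947269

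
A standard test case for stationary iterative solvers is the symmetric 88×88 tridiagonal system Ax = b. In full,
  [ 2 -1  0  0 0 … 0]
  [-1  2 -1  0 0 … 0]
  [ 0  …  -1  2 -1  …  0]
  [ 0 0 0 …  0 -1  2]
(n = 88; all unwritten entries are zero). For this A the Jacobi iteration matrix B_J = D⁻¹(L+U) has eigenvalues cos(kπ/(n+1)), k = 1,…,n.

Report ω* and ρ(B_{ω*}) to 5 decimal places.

ω* = 1.93182, ρ_SOR = 0.93182

[ρ_J] n=88: ρ(B_J) = cos(π/(n+1)) = cos(π/89) = 0.99938.
√(1−ρ_J²) simplifies to sin(π/89) = 0.035291.
ω* = 2/(1+0.035291) = 1.93182
Hence ρ(B_{ω*}) = 1.93182 − 1 = 0.93182.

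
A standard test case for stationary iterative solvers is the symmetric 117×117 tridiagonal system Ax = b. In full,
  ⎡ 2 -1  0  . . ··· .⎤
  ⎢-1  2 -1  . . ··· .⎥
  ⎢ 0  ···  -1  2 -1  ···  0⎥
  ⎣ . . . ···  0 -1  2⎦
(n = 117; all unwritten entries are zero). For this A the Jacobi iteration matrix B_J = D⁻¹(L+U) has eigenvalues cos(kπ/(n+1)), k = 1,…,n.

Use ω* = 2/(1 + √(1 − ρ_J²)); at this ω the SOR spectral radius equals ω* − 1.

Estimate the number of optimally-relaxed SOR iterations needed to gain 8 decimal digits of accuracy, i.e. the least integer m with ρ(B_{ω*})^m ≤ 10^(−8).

With n=117, ρ(Jacobi) = cos(π/118) = 0.9996456.
√(1−ρ_J²) = |sin(π/118)| = 0.0266205
ω* = 2/(1+0.0266205) = 1.9481396
ρ(B_{ω*}) = ω*−1 = 0.9481396
ρ_SOR^m ≤ 10^(−8) ⇔ m ≥ 8·ln10/(−ln 0.9481396) = 18.4207/0.0532535 = 345.906; m = ⌈345.906⌉ = 346.

m = 346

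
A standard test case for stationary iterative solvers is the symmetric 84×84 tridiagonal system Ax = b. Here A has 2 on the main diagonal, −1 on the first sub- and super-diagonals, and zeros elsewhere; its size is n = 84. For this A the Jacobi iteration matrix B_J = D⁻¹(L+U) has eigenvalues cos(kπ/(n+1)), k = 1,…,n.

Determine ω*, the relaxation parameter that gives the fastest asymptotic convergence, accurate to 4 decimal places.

[ρ_J] n=84: ρ(B_J) = cos(π/(n+1)) = cos(π/85) = 0.9993.
√(1−ρ_J²) simplifies to sin(π/85) = 0.03695.
ω* = 2 / (1 + 0.03695) = 2 / 1.03695 ≈ 1.9287.
At ω = 1.9287 every |λ(B_ω)| = ω−1, so ρ_SOR = 0.9287.

ω* = 1.9287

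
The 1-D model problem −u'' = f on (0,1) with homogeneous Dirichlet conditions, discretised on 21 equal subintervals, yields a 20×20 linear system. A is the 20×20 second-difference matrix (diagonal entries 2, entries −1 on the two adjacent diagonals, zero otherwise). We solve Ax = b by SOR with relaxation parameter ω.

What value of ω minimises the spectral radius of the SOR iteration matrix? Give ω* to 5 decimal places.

ω* = 1.74058

n=20: λ(B_J) = 1 − λ(A)/2 = cos(kπ/21); k=1 gives ρ_J = 0.98883.
√(1−ρ_J²) simplifies to sin(π/21) = 0.149042.
ω* = 2/(1+0.149042) = 1.74058
and ρ(B_{ω*}) = 1.74058 − 1 = 0.74058.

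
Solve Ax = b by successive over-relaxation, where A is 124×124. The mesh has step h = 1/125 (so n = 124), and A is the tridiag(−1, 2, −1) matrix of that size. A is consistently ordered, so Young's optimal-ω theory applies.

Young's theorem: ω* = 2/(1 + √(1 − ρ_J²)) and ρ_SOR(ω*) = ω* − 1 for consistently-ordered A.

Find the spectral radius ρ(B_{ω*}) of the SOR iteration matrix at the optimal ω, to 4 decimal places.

ρ_SOR = 0.9510

B_J for the 124×124 system has eigenvalues cos(kπ/125); ρ_J = cos(π/125) = 0.9997.
√(1−ρ_J²) simplifies to sin(π/125) = 0.02513.
ω* = 2/(1 + 0.02513) = 2/1.02513 = 1.9510.
and ρ(B_{ω*}) = 1.9510 − 1 = 0.9510.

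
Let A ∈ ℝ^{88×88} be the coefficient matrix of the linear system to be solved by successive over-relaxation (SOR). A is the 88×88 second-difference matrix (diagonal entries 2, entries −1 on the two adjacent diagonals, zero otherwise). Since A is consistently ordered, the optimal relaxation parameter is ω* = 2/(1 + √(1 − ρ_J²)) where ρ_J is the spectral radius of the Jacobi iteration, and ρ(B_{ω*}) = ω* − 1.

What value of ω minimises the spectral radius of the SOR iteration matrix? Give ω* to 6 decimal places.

ω* = 1.931823

½·tridiag(1,0,1) at n=88: λ_k = cos(kπ/89); max |λ| at k=1 ⇒ ρ_J = cos(π/89) ≈ 0.999377.
√(1−ρ_J²) simplifies to sin(π/89) = 0.0352915.
[ω*] 2 ÷ (1 + 0.0352915) = 2 ÷ 1.0352915 = 1.931823.
ρ(B_{ω*}) = ω*−1 = 0.931823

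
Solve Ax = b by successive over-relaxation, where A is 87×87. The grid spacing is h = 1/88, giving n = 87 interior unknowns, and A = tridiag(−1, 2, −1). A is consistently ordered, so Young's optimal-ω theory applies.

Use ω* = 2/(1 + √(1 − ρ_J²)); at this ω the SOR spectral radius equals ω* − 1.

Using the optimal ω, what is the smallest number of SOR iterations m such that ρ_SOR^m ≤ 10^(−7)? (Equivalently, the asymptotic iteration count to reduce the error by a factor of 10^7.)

spectrum of D⁻¹(L+U) = {cos(kπ/88) : 1≤k≤87}; ρ_J = cos(π/88) = 0.9993628.
1 − cos²(π/88) = sin²(π/88) ⇒ √(1−ρ_J²) = sin(π/88) = 0.0356923.
Young: ω* = 2/(1+√(1−ρ_J²)) = 2/(1+0.0356923) = 2/1.0356923 = 1.9310755.
and ρ(B_{ω*}) = 1.9310755 − 1 = 0.9310755.
For 7 digits: m = 7·ln10 / (−ln 0.9310755) = 16.1181/0.0714149 = 225.697; round up → m = 226.

m = 226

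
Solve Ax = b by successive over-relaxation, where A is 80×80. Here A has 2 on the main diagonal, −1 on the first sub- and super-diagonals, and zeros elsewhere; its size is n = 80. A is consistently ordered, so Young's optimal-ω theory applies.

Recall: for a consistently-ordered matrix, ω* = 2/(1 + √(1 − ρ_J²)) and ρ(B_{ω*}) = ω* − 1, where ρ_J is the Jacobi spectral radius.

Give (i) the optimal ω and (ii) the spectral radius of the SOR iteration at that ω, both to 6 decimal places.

½·tridiag(1,0,1) at n=80: λ_k = cos(kπ/81); max |λ| at k=1 ⇒ ρ_J = cos(π/81) ≈ 0.999248.
1 − cos²(π/81) = sin²(π/81) ⇒ √(1−ρ_J²) = sin(π/81) = 0.0387754.
Then 2/(1+√(1−ρ_J²)) = 2/(1+0.0387754); ω* = 2/1.0387754 = 1.925344.
ρ(B_{ω*}) = ω*−1 = 0.925344

ω* = 1.925344, ρ_SOR = 0.925344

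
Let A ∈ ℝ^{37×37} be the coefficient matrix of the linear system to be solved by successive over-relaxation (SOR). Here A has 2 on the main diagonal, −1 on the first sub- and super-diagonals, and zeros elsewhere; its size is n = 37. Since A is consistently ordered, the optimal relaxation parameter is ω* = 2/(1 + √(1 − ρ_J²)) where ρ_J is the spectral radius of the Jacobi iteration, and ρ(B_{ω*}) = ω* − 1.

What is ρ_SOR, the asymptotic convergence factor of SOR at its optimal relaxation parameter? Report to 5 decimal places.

ρ_SOR = 0.84744

B_J for the 37×37 system has eigenvalues cos(kπ/38); ρ_J = cos(π/38) = 0.99658.
√(1−ρ_J²) simplifies to sin(π/38) = 0.082579.
[ω*] 2 ÷ (1 + 0.082579) = 2 ÷ 1.082579 = 1.84744.
ρ(B_{ω*}) = ω*−1 = 0.84744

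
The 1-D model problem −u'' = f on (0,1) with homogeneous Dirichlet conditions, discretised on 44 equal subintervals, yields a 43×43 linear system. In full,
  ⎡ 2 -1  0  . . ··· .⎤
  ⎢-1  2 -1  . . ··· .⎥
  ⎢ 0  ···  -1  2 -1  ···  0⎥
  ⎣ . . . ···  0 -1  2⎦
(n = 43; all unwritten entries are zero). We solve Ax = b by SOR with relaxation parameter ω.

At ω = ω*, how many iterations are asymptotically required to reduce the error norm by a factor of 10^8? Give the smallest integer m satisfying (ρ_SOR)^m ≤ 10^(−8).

With n=43, ρ(Jacobi) = cos(π/44) = 0.9974521.
1 − cos²(π/44) = sin²(π/44) ⇒ √(1−ρ_J²) = sin(π/44) = 0.0713392.
ω* = 2 / (1 + 0.0713392) = 2 / 1.0713392 ≈ 1.8668224.
ρ(B_{ω*}) = ω*−1 = 0.8668224
Need (0.8668224)^m ≤ 10^(−8): m ≥ 8·ln10/|ln 0.8668224| = 18.4207/0.142921 = 128.887 ⇒ m = 129.

m = 129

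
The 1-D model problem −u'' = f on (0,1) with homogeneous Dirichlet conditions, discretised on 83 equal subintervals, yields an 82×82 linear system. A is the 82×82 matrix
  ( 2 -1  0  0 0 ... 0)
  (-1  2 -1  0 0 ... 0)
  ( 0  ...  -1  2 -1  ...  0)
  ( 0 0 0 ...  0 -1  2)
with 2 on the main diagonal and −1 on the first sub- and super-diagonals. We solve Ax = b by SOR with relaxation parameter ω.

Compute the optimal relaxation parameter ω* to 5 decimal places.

ω* = 1.92708

ρ_J = max_k |cos(kπ/83)| = cos(π/83) = 0.99928
1 − cos²(π/83) = sin²(π/83) ⇒ √(1−ρ_J²) = sin(π/83) = 0.037841.
Young: ω* = 2/(1+√(1−ρ_J²)) = 2/(1+0.037841) = 2/1.037841 = 1.92708.
At ω = 1.92708 every |λ(B_ω)| = ω−1, so ρ_SOR = 0.92708.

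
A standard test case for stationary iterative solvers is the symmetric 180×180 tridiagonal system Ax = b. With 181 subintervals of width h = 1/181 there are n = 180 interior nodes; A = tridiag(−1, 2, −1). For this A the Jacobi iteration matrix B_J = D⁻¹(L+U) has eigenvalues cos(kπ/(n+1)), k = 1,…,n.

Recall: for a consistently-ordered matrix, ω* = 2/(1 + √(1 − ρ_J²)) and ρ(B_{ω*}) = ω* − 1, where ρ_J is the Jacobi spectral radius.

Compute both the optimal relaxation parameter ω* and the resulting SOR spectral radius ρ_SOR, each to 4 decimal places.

ω* = 1.9659, ρ_SOR = 0.9659

B_J for the 180×180 system has eigenvalues cos(kπ/181); ρ_J = cos(π/181) = 0.9998.
√(1−ρ_J²) simplifies to sin(π/181) = 0.01736.
[ω*] 2 ÷ (1 + 0.01736) = 2 ÷ 1.01736 = 1.9659.
ρ_SOR = ω* − 1 = 1.9659 − 1 = 0.9659.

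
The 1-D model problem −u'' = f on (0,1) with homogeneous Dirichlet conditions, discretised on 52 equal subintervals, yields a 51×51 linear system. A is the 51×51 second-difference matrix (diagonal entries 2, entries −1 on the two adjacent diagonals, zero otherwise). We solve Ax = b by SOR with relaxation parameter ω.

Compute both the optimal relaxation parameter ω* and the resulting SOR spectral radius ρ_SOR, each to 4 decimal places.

ω* = 1.8861, ρ_SOR = 0.8861

½·tridiag(1,0,1) at n=51: λ_k = cos(kπ/52); max |λ| at k=1 ⇒ ρ_J = cos(π/52) ≈ 0.9982.
√(1−ρ_J²) = |sin(π/52)| = 0.06038
So ω* = 2/1.06038 = 1.8861 (Young).
ρ_SOR = ω* − 1 = 1.8861 − 1 = 0.8861.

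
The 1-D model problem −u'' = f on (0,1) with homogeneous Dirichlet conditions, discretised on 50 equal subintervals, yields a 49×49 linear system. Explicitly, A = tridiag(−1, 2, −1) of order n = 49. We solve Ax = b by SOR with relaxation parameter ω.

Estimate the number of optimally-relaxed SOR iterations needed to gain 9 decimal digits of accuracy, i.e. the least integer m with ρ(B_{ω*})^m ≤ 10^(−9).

m = 165

[ρ_J] n=49: ρ(B_J) = cos(π/(n+1)) = cos(π/50) = 0.9980267.
√(1 − cos²(π/50)) = sin(π/50) ≈ 0.0627905.
Then 2/(1+√(1−ρ_J²)) = 2/(1+0.0627905); ω* = 2/1.0627905 = 1.8818384.
ρ_SOR = ω* − 1 ≈ 0.8818384.
Need (0.8818384)^m ≤ 10^(−9): m ≥ 9·ln10/|ln 0.8818384| = 20.7233/0.125746 = 164.803 ⇒ m = 165.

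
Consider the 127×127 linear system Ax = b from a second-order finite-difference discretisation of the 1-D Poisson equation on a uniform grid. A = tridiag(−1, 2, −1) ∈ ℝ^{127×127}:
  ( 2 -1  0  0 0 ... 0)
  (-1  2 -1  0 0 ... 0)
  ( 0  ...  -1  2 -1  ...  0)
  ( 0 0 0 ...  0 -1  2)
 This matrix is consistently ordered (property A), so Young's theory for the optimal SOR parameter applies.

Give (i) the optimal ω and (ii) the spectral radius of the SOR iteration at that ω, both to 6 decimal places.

½·tridiag(1,0,1) at n=127: λ_k = cos(kπ/128); max |λ| at k=1 ⇒ ρ_J = cos(π/128) ≈ 0.999699.
root = sin(π/128) = 0.0245412  (since 1−cos² = sin²).
ω* = 2/(1 + 0.0245412) = 2/1.0245412 = 1.952093.
and ρ(B_{ω*}) = 1.952093 − 1 = 0.952093.

ω* = 1.952093, ρ_SOR = 0.952093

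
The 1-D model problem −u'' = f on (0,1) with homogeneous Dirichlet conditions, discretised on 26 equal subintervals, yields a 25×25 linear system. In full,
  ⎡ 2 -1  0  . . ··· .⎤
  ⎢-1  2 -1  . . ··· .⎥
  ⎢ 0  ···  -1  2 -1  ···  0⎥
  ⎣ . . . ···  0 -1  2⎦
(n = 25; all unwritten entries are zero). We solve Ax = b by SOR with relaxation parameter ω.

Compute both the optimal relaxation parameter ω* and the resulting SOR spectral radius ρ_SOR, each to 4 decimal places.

With n=25, ρ(Jacobi) = cos(π/26) = 0.9927.
1 − cos²(π/26) = sin²(π/26) ⇒ √(1−ρ_J²) = sin(π/26) = 0.12054.
ω* = 2/(1 + 0.12054) = 2/1.12054 = 1.7849.
[ρ_SOR] ω* − 1 = 0.7849.

ω* = 1.7849, ρ_SOR = 0.7849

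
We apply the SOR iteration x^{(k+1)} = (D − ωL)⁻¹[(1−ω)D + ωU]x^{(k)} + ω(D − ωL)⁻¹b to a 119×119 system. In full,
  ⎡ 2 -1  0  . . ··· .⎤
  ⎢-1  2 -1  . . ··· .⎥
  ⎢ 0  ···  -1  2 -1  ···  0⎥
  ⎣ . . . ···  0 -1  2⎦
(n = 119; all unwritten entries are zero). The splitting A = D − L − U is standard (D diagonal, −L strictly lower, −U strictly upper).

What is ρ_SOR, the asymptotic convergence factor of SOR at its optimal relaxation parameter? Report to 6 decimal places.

ρ_SOR = 0.948982

[ρ_J] n=119: ρ(B_J) = cos(π/(n+1)) = cos(π/120) = 0.999657.
√(1 − cos²(π/120)) = sin(π/120) ≈ 0.0261769.
ω* = 2/(1 + 0.0261769) = 2/1.0261769 = 1.948982.
ρ_SOR = ω* − 1 ≈ 0.948982.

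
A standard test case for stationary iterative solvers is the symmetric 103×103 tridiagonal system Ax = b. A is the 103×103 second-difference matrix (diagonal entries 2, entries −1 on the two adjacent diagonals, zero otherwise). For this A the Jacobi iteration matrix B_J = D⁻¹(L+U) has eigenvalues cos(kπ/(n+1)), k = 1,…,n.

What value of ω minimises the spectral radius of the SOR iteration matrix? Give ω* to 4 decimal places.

With n=103, ρ(Jacobi) = cos(π/104) = 0.9995.
√(1 − cos²(π/104)) = sin(π/104) ≈ 0.03020.
[ω*] 2 ÷ (1 + 0.03020) = 2 ÷ 1.03020 = 1.9414.
Hence ρ(B_{ω*}) = 1.9414 − 1 = 0.9414.

ω* = 1.9414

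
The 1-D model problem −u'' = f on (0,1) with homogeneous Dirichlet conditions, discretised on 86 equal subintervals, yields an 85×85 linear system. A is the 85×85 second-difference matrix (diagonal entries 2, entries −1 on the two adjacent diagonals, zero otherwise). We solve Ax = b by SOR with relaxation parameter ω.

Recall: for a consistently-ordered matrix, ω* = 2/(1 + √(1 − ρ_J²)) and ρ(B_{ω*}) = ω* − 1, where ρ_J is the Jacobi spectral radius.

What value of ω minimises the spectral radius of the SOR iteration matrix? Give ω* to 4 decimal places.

spectrum of D⁻¹(L+U) = {cos(kπ/86) : 1≤k≤85}; ρ_J = cos(π/86) = 0.9993.
√(1−ρ_J²) = |sin(π/86)| = 0.03652
ω* = 2 / (1 + 0.03652) = 2 / 1.03652 ≈ 1.9295.
ρ_SOR = ω* − 1 = 1.9295 − 1 = 0.9295.

ω* = 1.9295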